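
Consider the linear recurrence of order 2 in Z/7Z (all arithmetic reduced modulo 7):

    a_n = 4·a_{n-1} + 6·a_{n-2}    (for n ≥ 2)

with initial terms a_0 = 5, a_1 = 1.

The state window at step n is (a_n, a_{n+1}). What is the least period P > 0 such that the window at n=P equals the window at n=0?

n=0: window = (5, 1)
n=1: window = (1, 6)
n=2: window = (6, 2)
n=3: window = (2, 2)
n=4: window = (2, 6)
n=5: window = (6, 1)
n=6: window = (1, 5)
n=7: window = (5, 5)
n=8: window = (5, 1)
window at n=8 equals window at n=0 → period = 8

8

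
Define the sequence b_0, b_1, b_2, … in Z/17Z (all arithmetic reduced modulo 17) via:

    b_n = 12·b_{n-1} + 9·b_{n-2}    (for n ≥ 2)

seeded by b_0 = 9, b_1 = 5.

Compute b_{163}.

6

b_2 = 12·5 + 9·9 = 5
b_3 = 12·5 + 9·5 = 3
b_4 = 12·3 + 9·5 = 13
b_5 = 12·13 + 9·3 = 13
b_6 = 12·13 + 9·13 = 1
b_7 = 12·1 + 9·13 = 10
b_8 = 12·10 + 9·1 = 10
b_9 = 12·10 + 9·10 = 6
b_10 = 12·6 + 9·10 = 9
b_11 = 12·9 + 9·6 = 9
b_12 = 12·9 + 9·9 = 2
b_13 = 12·2 + 9·9 = 3
b_14 = 12·3 + 9·2 = 3
b_15 = 12·3 + 9·3 = 12
b_16 = 12·12 + 9·3 = 1
b_17 = 12·1 + 9·12 = 1
b_18 = 12·1 + 9·1 = 4
b_19 = 12·4 + 9·1 = 6
b_20 = 12·6 + 9·4 = 6
b_21 = 12·6 + 9·6 = 7
b_22 = 12·7 + 9·6 = 2
b_23 = 12·2 + 9·7 = 2
b_24 = 12·2 + 9·2 = 8
b_25 = 12·8 + 9·2 = 12
b_26 = 12·12 + 9·8 = 12
b_27 = 12·12 + 9·12 = 14
b_28 = 12·14 + 9·12 = 4
b_29 = 12·4 + 9·14 = 4
b_30 = 12·4 + 9·4 = 16
b_31 = 12·16 + 9·4 = 7
b_32 = 12·7 + 9·16 = 7
b_33 = 12·7 + 9·7 = 11
b_34 = 12·11 + 9·7 = 8
b_35 = 12·8 + 9·11 = 8
b_36 = 12·8 + 9·8 = 15
b_37 = 12·15 + 9·8 = 14
b_38 = 12·14 + 9·15 = 14
b_39 = 12·14 + 9·14 = 5
b_40 = 12·5 + 9·14 = 16
b_41 = 12·16 + 9·5 = 16
b_42 = 12·16 + 9·16 = 13
b_43 = 12·13 + 9·16 = 11
b_44 = 12·11 + 9·13 = 11
b_45 = 12·11 + 9·11 = 10
b_46 = 12·10 + 9·11 = 15
b_47 = 12·15 + 9·10 = 15
b_48 = 12·15 + 9·15 = 9
b_49 = 12·9 + 9·15 = 5
(b_48, b_49) = (9, 5) = (b_0, b_1), so the sequence has period 48.
163 ≡ 19 (mod 48), hence b_163 = b_19 = 6.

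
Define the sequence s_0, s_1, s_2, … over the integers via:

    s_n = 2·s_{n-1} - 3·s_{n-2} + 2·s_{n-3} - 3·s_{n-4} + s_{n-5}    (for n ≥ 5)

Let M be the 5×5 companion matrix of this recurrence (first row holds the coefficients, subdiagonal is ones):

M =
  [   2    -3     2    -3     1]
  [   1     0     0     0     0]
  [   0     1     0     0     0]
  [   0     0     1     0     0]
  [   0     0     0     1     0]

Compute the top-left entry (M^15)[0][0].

(M^15)[0][0] is the top entry after applying M 15 times to the unit state (1, 0, 0, 0, 0). Equivalently it is h_{19} for the auxiliary sequence (h_n) obeying the same recurrence with h_4 = 1 and h_i = 0 for 0 ≤ i < 4:
h_5 = 2·1 + -3·0 + 2·0 + -3·0 + 1·0 = 2
h_6 = 2·2 + -3·1 + 2·0 + -3·0 + 1·0 = 1
h_7 = 2·1 + -3·2 + 2·1 + -3·0 + 1·0 = -2
h_8 = 2·-2 + -3·1 + 2·2 + -3·1 + 1·0 = -6
h_9 = 2·-6 + -3·-2 + 2·1 + -3·2 + 1·1 = -9
h_10 = 2·-9 + -3·-6 + 2·-2 + -3·1 + 1·2 = -5
h_11 = 2·-5 + -3·-9 + 2·-6 + -3·-2 + 1·1 = 12
h_12 = 2·12 + -3·-5 + 2·-9 + -3·-6 + 1·-2 = 37
h_13 = 2·37 + -3·12 + 2·-5 + -3·-9 + 1·-6 = 49
h_14 = 2·49 + -3·37 + 2·12 + -3·-5 + 1·-9 = 17
h_15 = 2·17 + -3·49 + 2·37 + -3·12 + 1·-5 = -80
h_16 = 2·-80 + -3·17 + 2·49 + -3·37 + 1·12 = -212
h_17 = 2·-212 + -3·-80 + 2·17 + -3·49 + 1·37 = -260
h_18 = 2·-260 + -3·-212 + 2·-80 + -3·17 + 1·49 = -46
h_19 = 2·-46 + -3·-260 + 2·-212 + -3·-80 + 1·17 = 521

521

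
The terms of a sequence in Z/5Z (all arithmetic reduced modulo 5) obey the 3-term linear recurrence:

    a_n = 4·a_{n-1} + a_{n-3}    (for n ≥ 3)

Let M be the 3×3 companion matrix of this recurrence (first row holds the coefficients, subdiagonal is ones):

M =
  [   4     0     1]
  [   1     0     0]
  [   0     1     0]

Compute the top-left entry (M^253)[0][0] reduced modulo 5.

(M^253)[0][0] is the top entry after applying M 253 times to the unit state (1, 0, 0). Equivalently it is h_{255} for the auxiliary sequence (h_n) obeying the same recurrence with h_2 = 1 and h_i = 0 for 0 ≤ i < 2:
h_3 = 4·1 + 0·0 + 1·0 = 4
h_4 = 4·4 + 0·1 + 1·0 = 1
h_5 = 4·1 + 0·4 + 1·1 = 0
h_6 = 4·0 + 0·1 + 1·4 = 4
h_7 = 4·4 + 0·0 + 1·1 = 2
h_8 = 4·2 + 0·4 + 1·0 = 3
h_9 = 4·3 + 0·2 + 1·4 = 1
h_10 = 4·1 + 0·3 + 1·2 = 1
h_11 = 4·1 + 0·1 + 1·3 = 2
h_12 = 4·2 + 0·1 + 1·1 = 4
h_13 = 4·4 + 0·2 + 1·1 = 2
h_14 = 4·2 + 0·4 + 1·2 = 0
h_15 = 4·0 + 0·2 + 1·4 = 4
h_16 = 4·4 + 0·0 + 1·2 = 3
h_17 = 4·3 + 0·4 + 1·0 = 2
h_18 = 4·2 + 0·3 + 1·4 = 2
h_19 = 4·2 + 0·2 + 1·3 = 1
h_20 = 4·1 + 0·2 + 1·2 = 1
h_21 = 4·1 + 0·1 + 1·2 = 1
h_22 = 4·1 + 0·1 + 1·1 = 0
h_23 = 4·0 + 0·1 + 1·1 = 1
h_24 = 4·1 + 0·0 + 1·1 = 0
h_25 = 4·0 + 0·1 + 1·0 = 0
h_26 = 4·0 + 0·0 + 1·1 = 1
(h_24, h_25, h_26) = (0, 0, 1) = (h_0, h_1, h_2), so the sequence has period 24.
255 ≡ 15 (mod 24), hence h_255 = h_15 = 4.

4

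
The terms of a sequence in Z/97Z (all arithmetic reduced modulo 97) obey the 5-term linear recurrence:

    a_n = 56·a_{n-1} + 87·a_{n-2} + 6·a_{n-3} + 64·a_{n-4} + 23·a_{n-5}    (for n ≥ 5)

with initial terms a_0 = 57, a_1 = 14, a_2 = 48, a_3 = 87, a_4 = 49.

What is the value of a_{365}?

20

a_5 = 56·49 + 87·87 + 6·48 + 64·14 + 23·57 = 4
a_6 = 56·4 + 87·49 + 6·87 + 64·48 + 23·14 = 61
a_7 = 56·61 + 87·4 + 6·49 + 64·87 + 23·48 = 60
a_8 = 56·60 + 87·61 + 6·4 + 64·49 + 23·87 = 54
a_9 = 56·54 + 87·60 + 6·61 + 64·4 + 23·49 = 2
a_10 = 56·2 + 87·54 + 6·60 + 64·61 + 23·4 = 48
Continuing the recurrence:
  a_11 = 87;  a_12 = 25;  a_13 = 54;  a_14 = 12;  a_15 = 67;  a_16 = 88
  a_17 = 19;  a_18 = 74;  a_19 = 25;  a_20 = 90;  a_21 = 35;  a_22 = 78
  a_23 = 3;  a_24 = 16;  a_25 = 18;  a_26 = 67;  a_27 = 28;  a_28 = 62
  a_29 = 70;  a_30 = 22;  a_31 = 66;  a_32 = 69;  a_33 = 27;  a_34 = 65
  a_35 = 75;  a_36 = 43;  a_37 = 28;  a_38 = 64;  a_39 = 60;  a_40 = 90
  a_41 = 39;  a_42 = 79;  a_43 = 89;  a_44 = 25;  a_45 = 21;  a_46 = 41
  a_47 = 49;  a_48 = 93;  a_49 = 93;  a_50 = 16;  a_51 = 44;  a_52 = 47
  a_53 = 0;  a_54 = 47;  a_55 = 84;  a_56 = 9;  a_57 = 57;  a_58 = 18
  a_59 = 62;  a_60 = 31;  a_61 = 35;  a_62 = 23;  a_63 = 74;  a_64 = 65
  a_65 = 74;  a_66 = 7;  a_67 = 69;  a_68 = 12;  a_69 = 47;  a_70 = 32
  a_71 = 54;  a_72 = 6;  a_73 = 71;  a_74 = 94;  a_75 = 52;  a_76 = 47
  a_77 = 83;  a_78 = 14;  a_79 = 3;  a_80 = 74;  a_81 = 18;  a_82 = 84
  a_83 = 50;  a_84 = 83;  a_85 = 37;  a_86 = 57;  a_87 = 13;  a_88 = 52
  a_89 = 29;  a_90 = 55;  a_91 = 7;  a_92 = 54;  a_93 = 31;  a_94 = 90
  a_95 = 74;  a_96 = 63;  a_97 = 55;  a_98 = 55;  a_99 = 14;  a_100 = 90
  a_101 = 14;  a_102 = 0;  a_103 = 39;  a_104 = 8;  a_105 = 17;  a_106 = 70
  a_107 = 86;  a_108 = 1;  a_109 = 15;  a_110 = 9;  a_111 = 5;  a_112 = 91
  a_113 = 69;  a_114 = 25;  a_115 = 37;  a_116 = 27;  a_117 = 41;  a_118 = 3
  a_119 = 50;  a_120 = 66;  a_121 = 57;  a_122 = 87;  a_123 = 13;  a_124 = 45
  a_125 = 27;  a_126 = 65;  a_127 = 71;  a_128 = 71;  a_129 = 17;  a_130 = 17
  a_131 = 69;  a_132 = 79;  a_133 = 58;  a_134 = 83;  a_135 = 37;  a_136 = 85
  a_137 = 38;  a_138 = 95;  a_139 = 27;  a_140 = 0;  a_141 = 31;  a_142 = 25
  a_143 = 56;  a_144 = 7;  a_145 = 26;  a_146 = 58;  a_147 = 11;  a_148 = 85
  a_149 = 33;  a_150 = 39;  a_151 = 37;  a_152 = 7;  a_153 = 55;  a_154 = 85
  a_155 = 48;  a_156 = 72;  a_157 = 80;  a_158 = 83;  a_159 = 92;  a_160 = 38
  a_161 = 43;  a_162 = 32;  a_163 = 75;  a_164 = 53;  a_165 = 22;  a_166 = 18
  a_167 = 46;  a_168 = 79;  a_169 = 6;  a_170 = 25;  a_171 = 31;  a_172 = 70
  a_173 = 44;  a_174 = 2;  a_175 = 32;  a_176 = 51;  a_177 = 87;  a_178 = 68
  a_179 = 3;  a_180 = 33;  a_181 = 43;  a_182 = 10;  a_183 = 47;  a_184 = 24
  a_185 = 80;  a_186 = 40;  a_187 = 69;  a_188 = 62;  a_189 = 61;  a_190 = 44
  a_191 = 93;  a_192 = 19;  a_193 = 5;  a_194 = 17;  a_195 = 26;  a_196 = 15
  a_197 = 81;  a_198 = 22;  a_199 = 45;  a_200 = 76;  a_201 = 58;  a_202 = 15
  a_203 = 28;  a_204 = 2;  a_205 = 47;  a_206 = 30;  a_207 = 61;  a_208 = 96
  a_209 = 46;  a_210 = 36;  a_211 = 33;  a_212 = 96;  a_213 = 35;  a_214 = 1
  a_215 = 21;  a_216 = 34;  a_217 = 37;  a_218 = 11;  a_219 = 71;  a_220 = 54
  a_221 = 1;  a_222 = 42;  a_223 = 91;  a_224 = 71;  a_225 = 65;  a_226 = 76
  a_227 = 55;  a_228 = 35;  a_229 = 93;  a_230 = 4;  a_231 = 19;  a_232 = 43
  a_233 = 75;  a_234 = 71;  a_235 = 39;  a_236 = 69;  a_237 = 86;  a_238 = 56
  a_239 = 29;  a_240 = 6;  a_241 = 4;  a_242 = 80;  a_243 = 54;  a_244 = 1
  a_245 = 2;  a_246 = 12;  a_247 = 37;  a_248 = 69;  a_249 = 31;  a_250 = 45
  a_251 = 30;  a_252 = 87;  a_253 = 71;  a_254 = 89;  a_255 = 88;  a_256 = 52
  a_257 = 90;  a_258 = 58;  a_259 = 57;  a_260 = 65;  a_261 = 92;  a_262 = 53
  a_263 = 48;  a_264 = 33;  a_265 = 48;  a_266 = 6;  a_267 = 77;  a_268 = 93
  a_269 = 60;  a_270 = 15;  a_271 = 44;  a_272 = 18;  a_273 = 41;  a_274 = 64
  a_275 = 41;  a_276 = 89;  a_277 = 42;  a_278 = 54;  a_279 = 56;  a_280 = 78
  a_281 = 40;  a_282 = 10;  a_283 = 22;  a_284 = 86;  a_285 = 86;  a_286 = 22
  a_287 = 4;  a_288 = 31;  a_289 = 95;  a_290 = 78;  a_291 = 1;  a_292 = 79
  a_293 = 35;  a_294 = 11;  a_295 = 76;  a_296 = 26;  a_297 = 66;  a_298 = 66
  a_299 = 64;  a_300 = 39;  a_301 = 69;  a_302 = 94;  a_303 = 43;  a_304 = 30
  a_305 = 46;  a_306 = 49;  a_307 = 6;  a_308 = 24;  a_309 = 71;  a_310 = 12
  a_311 = 65;  a_312 = 91;  a_313 = 11;  a_314 = 72;  a_315 = 77;  a_316 = 16
  a_317 = 57;  a_318 = 13;  a_319 = 48;  a_320 = 69;  a_321 = 9;  a_322 = 14
  a_323 = 17;  a_324 = 81;  a_325 = 17;  a_326 = 86;  a_327 = 43;  a_328 = 47
  a_329 = 43;  a_330 = 40;  a_331 = 32;  a_332 = 21;  a_333 = 79;  a_334 = 1
  a_335 = 32;  a_336 = 68;  a_337 = 12;  a_338 = 28;  a_339 = 47;  a_340 = 43
  a_341 = 73;  a_342 = 91;  a_343 = 31;  a_344 = 53;  a_345 = 38;  a_346 = 72
  a_347 = 93;  a_348 = 91;  a_349 = 4;  a_350 = 19;  a_351 = 60;  a_352 = 2
  a_353 = 35;  a_354 = 19;  a_355 = 56;  a_356 = 8;  a_357 = 57;  a_358 = 37
  a_359 = 42;  a_360 = 50;  a_361 = 32;  a_362 = 82;  a_363 = 60
a_364 = 56·60 + 87·82 + 6·32 + 64·50 + 23·42 = 11
a_365 = 56·11 + 87·60 + 6·82 + 64·32 + 23·50 = 20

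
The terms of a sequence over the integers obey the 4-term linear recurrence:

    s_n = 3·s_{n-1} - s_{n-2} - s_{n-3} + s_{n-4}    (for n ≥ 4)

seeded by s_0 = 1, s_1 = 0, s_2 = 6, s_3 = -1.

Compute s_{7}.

-180

s_4 = 3·-1 + -1·6 + -1·0 + 1·1 = -8
s_5 = 3·-8 + -1·-1 + -1·6 + 1·0 = -29
s_6 = 3·-29 + -1·-8 + -1·-1 + 1·6 = -72
s_7 = 3·-72 + -1·-29 + -1·-8 + 1·-1 = -180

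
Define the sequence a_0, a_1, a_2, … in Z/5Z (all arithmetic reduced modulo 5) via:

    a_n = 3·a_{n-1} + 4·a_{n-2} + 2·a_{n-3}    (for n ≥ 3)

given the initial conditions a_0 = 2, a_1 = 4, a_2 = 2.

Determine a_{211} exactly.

a_3 = 3·2 + 4·4 + 2·2 = 1
a_4 = 3·1 + 4·2 + 2·4 = 4
a_5 = 3·4 + 4·1 + 2·2 = 0
a_6 = 3·0 + 4·4 + 2·1 = 3
a_7 = 3·3 + 4·0 + 2·4 = 2
a_8 = 3·2 + 4·3 + 2·0 = 3
Continuing the recurrence:
  a_9 = 3;  a_10 = 0;  a_11 = 3;  a_12 = 0;  a_13 = 2;  a_14 = 2
  a_15 = 4;  a_16 = 4;  a_17 = 2;  a_18 = 0;  a_19 = 1;  a_20 = 2
  a_21 = 0;  a_22 = 0;  a_23 = 4;  a_24 = 2;  a_25 = 2;  a_26 = 2
  a_27 = 3;  a_28 = 1;  a_29 = 4;  a_30 = 2;  a_31 = 4;  a_32 = 3
  a_33 = 4;  a_34 = 2;  a_35 = 3;  a_36 = 0;  a_37 = 1;  a_38 = 4
  a_39 = 1;  a_40 = 1;  a_41 = 0;  a_42 = 1;  a_43 = 0;  a_44 = 4
  a_45 = 4;  a_46 = 3;  a_47 = 3;  a_48 = 4;  a_49 = 0;  a_50 = 2
  a_51 = 4;  a_52 = 0;  a_53 = 0;  a_54 = 3;  a_55 = 4;  a_56 = 4
  a_57 = 4;  a_58 = 1;  a_59 = 2;  a_60 = 3;  a_61 = 4;  a_62 = 3
  a_63 = 1;  a_64 = 3;  a_65 = 4;  a_66 = 1;  a_67 = 0;  a_68 = 2
  a_69 = 3;  a_70 = 2;  a_71 = 2;  a_72 = 0;  a_73 = 2;  a_74 = 0
  a_75 = 3;  a_76 = 3;  a_77 = 1;  a_78 = 1;  a_79 = 3;  a_80 = 0
  a_81 = 4;  a_82 = 3;  a_83 = 0;  a_84 = 0;  a_85 = 1;  a_86 = 3
  a_87 = 3;  a_88 = 3;  a_89 = 2;  a_90 = 4;  a_91 = 1;  a_92 = 3
  a_93 = 1;  a_94 = 2;  a_95 = 1;  a_96 = 3;  a_97 = 2;  a_98 = 0
  a_99 = 4;  a_100 = 1;  a_101 = 4;  a_102 = 4;  a_103 = 0;  a_104 = 4
  a_105 = 0;  a_106 = 1;  a_107 = 1;  a_108 = 2;  a_109 = 2;  a_110 = 1
  a_111 = 0;  a_112 = 3;  a_113 = 1;  a_114 = 0;  a_115 = 0;  a_116 = 2
  a_117 = 1;  a_118 = 1;  a_119 = 1;  a_120 = 4;  a_121 = 3;  a_122 = 2
  a_123 = 1;  a_124 = 2;  a_125 = 4;  a_126 = 2;  a_127 = 1;  a_128 = 4
  a_129 = 0;  a_130 = 3;  a_131 = 2;  a_132 = 3;  a_133 = 3;  a_134 = 0
  a_135 = 3;  a_136 = 0;  a_137 = 2;  a_138 = 2;  a_139 = 4;  a_140 = 4
  a_141 = 2;  a_142 = 0;  a_143 = 1;  a_144 = 2;  a_145 = 0;  a_146 = 0
  a_147 = 4;  a_148 = 2;  a_149 = 2;  a_150 = 2;  a_151 = 3;  a_152 = 1
  a_153 = 4;  a_154 = 2;  a_155 = 4;  a_156 = 3;  a_157 = 4;  a_158 = 2
  a_159 = 3;  a_160 = 0;  a_161 = 1;  a_162 = 4;  a_163 = 1;  a_164 = 1
  a_165 = 0;  a_166 = 1;  a_167 = 0;  a_168 = 4;  a_169 = 4;  a_170 = 3
  a_171 = 3;  a_172 = 4;  a_173 = 0;  a_174 = 2;  a_175 = 4;  a_176 = 0
  a_177 = 0;  a_178 = 3;  a_179 = 4;  a_180 = 4;  a_181 = 4;  a_182 = 1
  a_183 = 2;  a_184 = 3;  a_185 = 4;  a_186 = 3;  a_187 = 1;  a_188 = 3
  a_189 = 4;  a_190 = 1;  a_191 = 0;  a_192 = 2;  a_193 = 3;  a_194 = 2
  a_195 = 2;  a_196 = 0;  a_197 = 2;  a_198 = 0;  a_199 = 3;  a_200 = 3
  a_201 = 1;  a_202 = 1;  a_203 = 3;  a_204 = 0;  a_205 = 4;  a_206 = 3
  a_207 = 0;  a_208 = 0;  a_209 = 1
a_210 = 3·1 + 4·0 + 2·0 = 3
a_211 = 3·3 + 4·1 + 2·0 = 3

3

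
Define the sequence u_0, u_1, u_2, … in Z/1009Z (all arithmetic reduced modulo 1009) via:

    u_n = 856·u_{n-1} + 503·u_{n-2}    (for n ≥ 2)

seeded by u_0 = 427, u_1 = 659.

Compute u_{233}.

u_2 = 856·659 + 503·427 = 946
u_3 = 856·946 + 503·659 = 74
u_4 = 856·74 + 503·946 = 376
u_5 = 856·376 + 503·74 = 883
u_6 = 856·883 + 503·376 = 552
u_7 = 856·552 + 503·883 = 489
Continuing the recurrence:
  u_8 = 30;  u_9 = 226;  u_10 = 692;  u_11 = 739;  u_12 = 921;  u_13 = 752
  u_14 = 102;  u_15 = 419;  u_16 = 316;  u_17 = 969;  u_18 = 601;  u_19 = 935
  u_20 = 835;  u_21 = 499;  u_22 = 598;  u_23 = 81;  u_24 = 836;  u_25 = 618
  u_26 = 47;  u_27 = 963;  u_28 = 409;  u_29 = 50;  u_30 = 313;  u_31 = 468
  u_32 = 70;  u_33 = 696;  u_34 = 361;  u_35 = 227;  u_36 = 547;  u_37 = 220
  u_38 = 330;  u_39 = 639;  u_40 = 620;  u_41 = 541;  u_42 = 44;  u_43 = 24
  u_44 = 298;  u_45 = 784;  u_46 = 681;  u_47 = 576;  u_48 = 147;  u_49 = 861
  u_50 = 730;  u_51 = 531;  u_52 = 400;  u_53 = 57;  u_54 = 769;  u_55 = 815
  u_56 = 781;  u_57 = 869;  u_58 = 573;  u_59 = 324;  u_60 = 523;  u_61 = 215
  u_62 = 122;  u_63 = 687;  u_64 = 651;  u_65 = 771;  u_66 = 627;  u_67 = 281
  u_68 = 967;  u_69 = 455;  u_70 = 69;  u_71 = 364;  u_72 = 204;  u_73 = 530
  u_74 = 333;  u_75 = 724;  u_76 = 223;  u_77 = 110;  u_78 = 493;  u_79 = 81
  u_80 = 489;  u_81 = 232;  u_82 = 599;  u_83 = 833;  u_84 = 300;  u_85 = 778
  u_86 = 587;  u_87 = 841;  u_88 = 103;  u_89 = 637;  u_90 = 762;  u_91 = 7
  u_92 = 813;  u_93 = 212;  u_94 = 146;  u_95 = 551;  u_96 = 234;  u_97 = 200
  u_98 = 328;  u_99 = 975;  u_100 = 674;  u_101 = 856;  u_102 = 200;  u_103 = 404
  u_104 = 446;  u_105 = 777;  u_106 = 521;  u_107 = 346;  u_108 = 262;  u_109 = 764
  u_110 = 768;  u_111 = 412;  u_112 = 388;  u_113 = 558;  u_114 = 818;  u_115 = 134
  u_116 = 469;  u_117 = 690;  u_118 = 176;  u_119 = 289;  u_120 = 924;  u_121 = 968
  u_122 = 851;  u_123 = 524;  u_124 = 785;  u_125 = 189;  u_126 = 680;  u_127 = 108
  u_128 = 618;  u_129 = 130;  u_130 = 372;  u_131 = 402;  u_132 = 494;  u_133 = 499
  u_134 = 605;  u_135 = 19;  u_136 = 726;  u_137 = 388;  u_138 = 87;  u_139 = 233
  u_140 = 40;  u_141 = 89;  u_142 = 449;  u_143 = 286;  u_144 = 469;  u_145 = 462
  u_146 = 754;  u_147 = 989;  u_148 = 920;  u_149 = 530;  u_150 = 268;  u_151 = 579
  u_152 = 812;  u_153 = 516;  u_154 = 554;  u_155 = 229;  u_156 = 456;  u_157 = 14
  u_158 = 201;  u_159 = 505;  u_160 = 631;  u_161 = 68;  u_162 = 253;  u_163 = 540
  u_164 = 243;  u_165 = 353;  u_166 = 617;  u_167 = 420;  u_168 = 904;  u_169 = 300
  u_170 = 167;  u_171 = 233;  u_172 = 929;  u_173 = 287;  u_174 = 605;  u_175 = 337
  u_176 = 504;  u_177 = 580;  u_178 = 305;  u_179 = 897;  u_180 = 30;  u_181 = 623
  u_182 = 491;  u_183 = 122;  u_184 = 273;  u_185 = 426;  u_186 = 502;  u_187 = 248
  u_188 = 654;  u_189 = 466;  u_190 = 369;  u_191 = 357;  u_192 = 825;  u_193 = 878
  u_194 = 139;  u_195 = 623;  u_196 = 832;  u_197 = 417;  u_198 = 536;  u_199 = 609
  u_200 = 865;  u_201 = 434;  u_202 = 408;  u_203 = 492;  u_204 = 796;  u_205 = 572
  u_206 = 82;  u_207 = 722;  u_208 = 401;  u_209 = 122;  u_210 = 408;  u_211 = 960
  u_212 = 831;  u_213 = 569;  u_214 = 993;  u_215 = 81;  u_216 = 748;  u_217 = 965
  u_218 = 565;  u_219 = 395;  u_220 = 771;  u_221 = 2;  u_222 = 51;  u_223 = 266
  u_224 = 90;  u_225 = 966;  u_226 = 390;  u_227 = 430;  u_228 = 219;  u_229 = 154
  u_230 = 830;  u_231 = 922
u_232 = 856·922 + 503·830 = 967
u_233 = 856·967 + 503·922 = 1007

1007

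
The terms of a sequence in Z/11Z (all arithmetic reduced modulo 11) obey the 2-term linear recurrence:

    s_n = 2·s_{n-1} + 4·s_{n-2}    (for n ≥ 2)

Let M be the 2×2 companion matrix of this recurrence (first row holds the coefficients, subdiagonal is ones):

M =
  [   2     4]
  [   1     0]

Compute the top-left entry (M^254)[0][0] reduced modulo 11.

3

(M^254)[0][0] is the top entry after applying M 254 times to the unit state (1, 0). Equivalently it is h_{255} for the auxiliary sequence (h_n) obeying the same recurrence with h_1 = 1 and h_i = 0 for 0 ≤ i < 1:
h_2 = 2·1 + 4·0 = 2
h_3 = 2·2 + 4·1 = 8
h_4 = 2·8 + 4·2 = 2
h_5 = 2·2 + 4·8 = 3
h_6 = 2·3 + 4·2 = 3
h_7 = 2·3 + 4·3 = 7
h_8 = 2·7 + 4·3 = 4
h_9 = 2·4 + 4·7 = 3
h_10 = 2·3 + 4·4 = 0
h_11 = 2·0 + 4·3 = 1
(h_10, h_11) = (0, 1) = (h_0, h_1), so the sequence has period 10.
255 ≡ 5 (mod 10), hence h_255 = h_5 = 3.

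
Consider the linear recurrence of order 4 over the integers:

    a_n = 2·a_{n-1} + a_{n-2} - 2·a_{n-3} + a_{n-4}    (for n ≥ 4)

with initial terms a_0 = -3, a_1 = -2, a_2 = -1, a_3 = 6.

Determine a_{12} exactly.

5637

a_4 = 2·6 + 1·-1 + -2·-2 + 1·-3 = 12
a_5 = 2·12 + 1·6 + -2·-1 + 1·-2 = 30
a_6 = 2·30 + 1·12 + -2·6 + 1·-1 = 59
a_7 = 2·59 + 1·30 + -2·12 + 1·6 = 130
a_8 = 2·130 + 1·59 + -2·30 + 1·12 = 271
a_9 = 2·271 + 1·130 + -2·59 + 1·30 = 584
a_10 = 2·584 + 1·271 + -2·130 + 1·59 = 1238
a_11 = 2·1238 + 1·584 + -2·271 + 1·130 = 2648
a_12 = 2·2648 + 1·1238 + -2·584 + 1·271 = 5637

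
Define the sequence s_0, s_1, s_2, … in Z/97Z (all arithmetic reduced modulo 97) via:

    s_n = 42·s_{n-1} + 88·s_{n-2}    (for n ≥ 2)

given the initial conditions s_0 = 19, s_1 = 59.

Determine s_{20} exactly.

17

s_2 = 42·59 + 88·19 = 76
s_3 = 42·76 + 88·59 = 42
s_4 = 42·42 + 88·76 = 13
s_5 = 42·13 + 88·42 = 71
s_6 = 42·71 + 88·13 = 52
s_7 = 42·52 + 88·71 = 90
s_8 = 42·90 + 88·52 = 14
s_9 = 42·14 + 88·90 = 69
s_10 = 42·69 + 88·14 = 56
s_11 = 42·56 + 88·69 = 82
s_12 = 42·82 + 88·56 = 30
s_13 = 42·30 + 88·82 = 37
s_14 = 42·37 + 88·30 = 23
s_15 = 42·23 + 88·37 = 51
s_16 = 42·51 + 88·23 = 92
s_17 = 42·92 + 88·51 = 10
s_18 = 42·10 + 88·92 = 77
s_19 = 42·77 + 88·10 = 40
s_20 = 42·40 + 88·77 = 17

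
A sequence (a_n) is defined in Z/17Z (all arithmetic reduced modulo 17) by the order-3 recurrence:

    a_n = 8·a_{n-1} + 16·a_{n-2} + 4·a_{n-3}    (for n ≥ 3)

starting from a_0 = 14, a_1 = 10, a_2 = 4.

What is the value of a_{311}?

a_3 = 8·4 + 16·10 + 4·14 = 10
a_4 = 8·10 + 16·4 + 4·10 = 14
a_5 = 8·14 + 16·10 + 4·4 = 16
a_6 = 8·16 + 16·14 + 4·10 = 1
a_7 = 8·1 + 16·16 + 4·14 = 14
a_8 = 8·14 + 16·1 + 4·16 = 5
Continuing the recurrence:
  a_9 = 13;  a_10 = 2;  a_11 = 6;  a_12 = 13;  a_13 = 4;  a_14 = 9
  a_15 = 1;  a_16 = 15;  a_17 = 2;  a_18 = 5;  a_19 = 13;  a_20 = 5
  a_21 = 13;  a_22 = 15;  a_23 = 8;  a_24 = 16;  a_25 = 10;  a_26 = 11
  a_27 = 6;  a_28 = 9;  a_29 = 8;  a_30 = 11;  a_31 = 14;  a_32 = 14
  a_33 = 6;  a_34 = 5;  a_35 = 5;  a_36 = 8;  a_37 = 11;  a_38 = 15
  a_39 = 5;  a_40 = 1;  a_41 = 12;  a_42 = 13;  a_43 = 11;  a_44 = 4
  a_45 = 5;  a_46 = 12;  a_47 = 5;  a_48 = 14;  a_49 = 2;  a_50 = 5
  a_51 = 9;  a_52 = 7;  a_53 = 16;  a_54 = 4;  a_55 = 10;  a_56 = 4
  a_57 = 4;  a_58 = 0;  a_59 = 12;  a_60 = 10;  a_61 = 0;  a_62 = 4
  a_63 = 4;  a_64 = 11;  a_65 = 15;  a_66 = 6;  a_67 = 9;  a_68 = 7
  a_69 = 3;  a_70 = 2;  a_71 = 7;  a_72 = 15;  a_73 = 2;  a_74 = 12
  a_75 = 1;  a_76 = 4;  a_77 = 11;  a_78 = 3;  a_79 = 12;  a_80 = 1
  a_81 = 8;  a_82 = 9;  a_83 = 0;  a_84 = 6;  a_85 = 16;  a_86 = 3
  a_87 = 15;  a_88 = 11;  a_89 = 0;  a_90 = 15;  a_91 = 11;  a_92 = 5
  a_93 = 4;  a_94 = 3;  a_95 = 6;  a_96 = 10;  a_97 = 1;  a_98 = 5
  a_99 = 11;  a_100 = 2;  a_101 = 8;  a_102 = 4;  a_103 = 15;  a_104 = 12
  a_105 = 12;  a_106 = 8;  a_107 = 15;  a_108 = 7;  a_109 = 5;  a_110 = 8
  a_111 = 2;  a_112 = 11;  a_113 = 16;  a_114 = 6;  a_115 = 8;  a_116 = 3
  a_117 = 6;  a_118 = 9;  a_119 = 10;  a_120 = 10;  a_121 = 4;  a_122 = 11
  a_123 = 5;  a_124 = 11;  a_125 = 8;  a_126 = 5;  a_127 = 8;  a_128 = 6
  a_129 = 9;  a_130 = 13;  a_131 = 0;  a_132 = 6;  a_133 = 15;  a_134 = 12
  a_135 = 3;  a_136 = 4;  a_137 = 9;  a_138 = 12;  a_139 = 1;  a_140 = 15
  a_141 = 14;  a_142 = 16;  a_143 = 4;  a_144 = 4;  a_145 = 7;  a_146 = 0
  a_147 = 9;  a_148 = 15;  a_149 = 9;  a_150 = 8;  a_151 = 13;  a_152 = 13
  a_153 = 4;  a_154 = 3;  a_155 = 4;  a_156 = 11;  a_157 = 11;  a_158 = 8
  a_159 = 12;  a_160 = 13;  a_161 = 5;  a_162 = 7;  a_163 = 1;  a_164 = 4
  a_165 = 8;  a_166 = 13;  a_167 = 10;  a_168 = 14;  a_169 = 1;  a_170 = 0
  a_171 = 4;  a_172 = 2;  a_173 = 12;  a_174 = 8;  a_175 = 9;  a_176 = 10
  a_177 = 1;  a_178 = 0;  a_179 = 5;  a_180 = 10;  a_181 = 7;  a_182 = 15
  a_183 = 0;  a_184 = 13;  a_185 = 11;  a_186 = 7;  a_187 = 12;  a_188 = 14
  a_189 = 9;  a_190 = 4;  a_191 = 11;  a_192 = 1;  a_193 = 13;  a_194 = 11
  a_195 = 11;  a_196 = 10;  a_197 = 11;  a_198 = 3;  a_199 = 2;  a_200 = 6
  a_201 = 7;  a_202 = 7;  a_203 = 5;  a_204 = 10;  a_205 = 1;  a_206 = 1
  a_207 = 13;  a_208 = 5;  a_209 = 14;  a_210 = 6;  a_211 = 3;  a_212 = 6
  a_213 = 1;  a_214 = 14;  a_215 = 16;  a_216 = 16;  a_217 = 15;  a_218 = 15
  a_219 = 16;  a_220 = 3;  a_221 = 0;  a_222 = 10;  a_223 = 7;  a_224 = 12
  a_225 = 10;  a_226 = 11;  a_227 = 7;  a_228 = 0;  a_229 = 3;  a_230 = 1
  a_231 = 5;  a_232 = 0;  a_233 = 16;  a_234 = 12;  a_235 = 12;  a_236 = 12
  a_237 = 13;  a_238 = 4;  a_239 = 16;  a_240 = 6;  a_241 = 14;  a_242 = 0
  a_243 = 10;  a_244 = 0;  a_245 = 7;  a_246 = 11;  a_247 = 13;  a_248 = 2
  a_249 = 13;  a_250 = 1;  a_251 = 3;  a_252 = 7;  a_253 = 6;  a_254 = 2
  a_255 = 4;  a_256 = 3;  a_257 = 11;  a_258 = 16;  a_259 = 10;  a_260 = 6
  a_261 = 0;  a_262 = 0;  a_263 = 7;  a_264 = 5;  a_265 = 16;  a_266 = 15
  a_267 = 5;  a_268 = 4;  a_269 = 2;  a_270 = 15;  a_271 = 15;  a_272 = 11
  a_273 = 14;  a_274 = 8;  a_275 = 9;  a_276 = 1;  a_277 = 14;  a_278 = 11
  a_279 = 10;  a_280 = 6;  a_281 = 14;  a_282 = 10;  a_283 = 5;  a_284 = 1
  a_285 = 9;  a_286 = 6;  a_287 = 9;  a_288 = 0;  a_289 = 15;  a_290 = 3
  a_291 = 9;  a_292 = 10;  a_293 = 15;  a_294 = 10;  a_295 = 3;  a_296 = 6
  a_297 = 0;  a_298 = 6;  a_299 = 4;  a_300 = 9;  a_301 = 7;  a_302 = 12
  a_303 = 6;  a_304 = 13;  a_305 = 10;  a_306 = 6;  a_307 = 5;  a_308 = 6
  a_309 = 16
a_310 = 8·16 + 16·6 + 4·5 = 6
a_311 = 8·6 + 16·16 + 4·6 = 5

5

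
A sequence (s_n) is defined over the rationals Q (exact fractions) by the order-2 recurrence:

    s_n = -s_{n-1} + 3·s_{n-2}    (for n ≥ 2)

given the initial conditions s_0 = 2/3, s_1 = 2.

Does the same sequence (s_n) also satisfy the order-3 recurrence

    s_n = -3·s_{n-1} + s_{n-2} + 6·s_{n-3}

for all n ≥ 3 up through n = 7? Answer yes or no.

Terms s_0..s_7: 2/3, 2, 0, 6, -6, 24, -42, 114
n=3: candidate gives 6, actual s_3 = 6 ✓
n=4: candidate gives -6, actual s_4 = -6 ✓
n=5: candidate gives 24, actual s_5 = 24 ✓
n=6: candidate gives -42, actual s_6 = -42 ✓
n=7: candidate gives 114, actual s_7 = 114 ✓

yes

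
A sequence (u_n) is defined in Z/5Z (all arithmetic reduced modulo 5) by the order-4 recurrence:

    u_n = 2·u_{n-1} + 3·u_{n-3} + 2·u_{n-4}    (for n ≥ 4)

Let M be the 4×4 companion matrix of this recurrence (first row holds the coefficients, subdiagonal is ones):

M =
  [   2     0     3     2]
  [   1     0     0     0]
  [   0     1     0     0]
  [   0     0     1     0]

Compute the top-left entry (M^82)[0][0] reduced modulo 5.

3

(M^82)[0][0] is the top entry after applying M 82 times to the unit state (1, 0, 0, 0). Equivalently it is h_{85} for the auxiliary sequence (h_n) obeying the same recurrence with h_3 = 1 and h_i = 0 for 0 ≤ i < 3:
h_4 = 2·1 + 0·0 + 3·0 + 2·0 = 2
h_5 = 2·2 + 0·1 + 3·0 + 2·0 = 4
h_6 = 2·4 + 0·2 + 3·1 + 2·0 = 1
h_7 = 2·1 + 0·4 + 3·2 + 2·1 = 0
h_8 = 2·0 + 0·1 + 3·4 + 2·2 = 1
h_9 = 2·1 + 0·0 + 3·1 + 2·4 = 3
h_10 = 2·3 + 0·1 + 3·0 + 2·1 = 3
h_11 = 2·3 + 0·3 + 3·1 + 2·0 = 4
h_12 = 2·4 + 0·3 + 3·3 + 2·1 = 4
h_13 = 2·4 + 0·4 + 3·3 + 2·3 = 3
h_14 = 2·3 + 0·4 + 3·4 + 2·3 = 4
h_15 = 2·4 + 0·3 + 3·4 + 2·4 = 3
h_16 = 2·3 + 0·4 + 3·3 + 2·4 = 3
h_17 = 2·3 + 0·3 + 3·4 + 2·3 = 4
h_18 = 2·4 + 0·3 + 3·3 + 2·4 = 0
h_19 = 2·0 + 0·4 + 3·3 + 2·3 = 0
h_20 = 2·0 + 0·0 + 3·4 + 2·3 = 3
h_21 = 2·3 + 0·0 + 3·0 + 2·4 = 4
h_22 = 2·4 + 0·3 + 3·0 + 2·0 = 3
h_23 = 2·3 + 0·4 + 3·3 + 2·0 = 0
h_24 = 2·0 + 0·3 + 3·4 + 2·3 = 3
h_25 = 2·3 + 0·0 + 3·3 + 2·4 = 3
h_26 = 2·3 + 0·3 + 3·0 + 2·3 = 2
h_27 = 2·2 + 0·3 + 3·3 + 2·0 = 3
h_28 = 2·3 + 0·2 + 3·3 + 2·3 = 1
h_29 = 2·1 + 0·3 + 3·2 + 2·3 = 4
h_30 = 2·4 + 0·1 + 3·3 + 2·2 = 1
h_31 = 2·1 + 0·4 + 3·1 + 2·3 = 1
h_32 = 2·1 + 0·1 + 3·4 + 2·1 = 1
h_33 = 2·1 + 0·1 + 3·1 + 2·4 = 3
h_34 = 2·3 + 0·1 + 3·1 + 2·1 = 1
h_35 = 2·1 + 0·3 + 3·1 + 2·1 = 2
h_36 = 2·2 + 0·1 + 3·3 + 2·1 = 0
h_37 = 2·0 + 0·2 + 3·1 + 2·3 = 4
h_38 = 2·4 + 0·0 + 3·2 + 2·1 = 1
h_39 = 2·1 + 0·4 + 3·0 + 2·2 = 1
h_40 = 2·1 + 0·1 + 3·4 + 2·0 = 4
h_41 = 2·4 + 0·1 + 3·1 + 2·4 = 4
h_42 = 2·4 + 0·4 + 3·1 + 2·1 = 3
h_43 = 2·3 + 0·4 + 3·4 + 2·1 = 0
h_44 = 2·0 + 0·3 + 3·4 + 2·4 = 0
h_45 = 2·0 + 0·0 + 3·3 + 2·4 = 2
h_46 = 2·2 + 0·0 + 3·0 + 2·3 = 0
h_47 = 2·0 + 0·2 + 3·0 + 2·0 = 0
h_48 = 2·0 + 0·0 + 3·2 + 2·0 = 1
h_49 = 2·1 + 0·0 + 3·0 + 2·2 = 1
h_50 = 2·1 + 0·1 + 3·0 + 2·0 = 2
h_51 = 2·2 + 0·1 + 3·1 + 2·0 = 2
h_52 = 2·2 + 0·2 + 3·1 + 2·1 = 4
h_53 = 2·4 + 0·2 + 3·2 + 2·1 = 1
h_54 = 2·1 + 0·4 + 3·2 + 2·2 = 2
h_55 = 2·2 + 0·1 + 3·4 + 2·2 = 0
h_56 = 2·0 + 0·2 + 3·1 + 2·4 = 1
h_57 = 2·1 + 0·0 + 3·2 + 2·1 = 0
h_58 = 2·0 + 0·1 + 3·0 + 2·2 = 4
h_59 = 2·4 + 0·0 + 3·1 + 2·0 = 1
h_60 = 2·1 + 0·4 + 3·0 + 2·1 = 4
h_61 = 2·4 + 0·1 + 3·4 + 2·0 = 0
h_62 = 2·0 + 0·4 + 3·1 + 2·4 = 1
h_63 = 2·1 + 0·0 + 3·4 + 2·1 = 1
h_64 = 2·1 + 0·1 + 3·0 + 2·4 = 0
h_65 = 2·0 + 0·1 + 3·1 + 2·0 = 3
h_66 = 2·3 + 0·0 + 3·1 + 2·1 = 1
h_67 = 2·1 + 0·3 + 3·0 + 2·1 = 4
h_68 = 2·4 + 0·1 + 3·3 + 2·0 = 2
h_69 = 2·2 + 0·4 + 3·1 + 2·3 = 3
h_70 = 2·3 + 0·2 + 3·4 + 2·1 = 0
h_71 = 2·0 + 0·3 + 3·2 + 2·4 = 4
h_72 = 2·4 + 0·0 + 3·3 + 2·2 = 1
h_73 = 2·1 + 0·4 + 3·0 + 2·3 = 3
h_74 = 2·3 + 0·1 + 3·4 + 2·0 = 3
h_75 = 2·3 + 0·3 + 3·1 + 2·4 = 2
h_76 = 2·2 + 0·3 + 3·3 + 2·1 = 0
h_77 = 2·0 + 0·2 + 3·3 + 2·3 = 0
h_78 = 2·0 + 0·0 + 3·2 + 2·3 = 2
h_79 = 2·2 + 0·0 + 3·0 + 2·2 = 3
h_80 = 2·3 + 0·2 + 3·0 + 2·0 = 1
h_81 = 2·1 + 0·3 + 3·2 + 2·0 = 3
h_82 = 2·3 + 0·1 + 3·3 + 2·2 = 4
h_83 = 2·4 + 0·3 + 3·1 + 2·3 = 2
h_84 = 2·2 + 0·4 + 3·3 + 2·1 = 0
h_85 = 2·0 + 0·2 + 3·4 + 2·3 = 3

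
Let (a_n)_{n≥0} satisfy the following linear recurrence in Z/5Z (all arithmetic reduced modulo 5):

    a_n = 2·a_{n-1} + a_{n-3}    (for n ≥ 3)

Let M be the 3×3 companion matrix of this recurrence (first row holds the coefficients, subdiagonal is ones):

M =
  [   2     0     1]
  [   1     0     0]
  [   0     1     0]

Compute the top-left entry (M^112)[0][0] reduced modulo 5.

4

(M^112)[0][0] is the top entry after applying M 112 times to the unit state (1, 0, 0). Equivalently it is h_{114} for the auxiliary sequence (h_n) obeying the same recurrence with h_2 = 1 and h_i = 0 for 0 ≤ i < 2:
h_3 = 2·1 + 0·0 + 1·0 = 2
h_4 = 2·2 + 0·1 + 1·0 = 4
h_5 = 2·4 + 0·2 + 1·1 = 4
h_6 = 2·4 + 0·4 + 1·2 = 0
h_7 = 2·0 + 0·4 + 1·4 = 4
h_8 = 2·4 + 0·0 + 1·4 = 2
h_9 = 2·2 + 0·4 + 1·0 = 4
h_10 = 2·4 + 0·2 + 1·4 = 2
h_11 = 2·2 + 0·4 + 1·2 = 1
h_12 = 2·1 + 0·2 + 1·4 = 1
h_13 = 2·1 + 0·1 + 1·2 = 4
h_14 = 2·4 + 0·1 + 1·1 = 4
h_15 = 2·4 + 0·4 + 1·1 = 4
h_16 = 2·4 + 0·4 + 1·4 = 2
h_17 = 2·2 + 0·4 + 1·4 = 3
h_18 = 2·3 + 0·2 + 1·4 = 0
h_19 = 2·0 + 0·3 + 1·2 = 2
h_20 = 2·2 + 0·0 + 1·3 = 2
h_21 = 2·2 + 0·2 + 1·0 = 4
h_22 = 2·4 + 0·2 + 1·2 = 0
h_23 = 2·0 + 0·4 + 1·2 = 2
h_24 = 2·2 + 0·0 + 1·4 = 3
h_25 = 2·3 + 0·2 + 1·0 = 1
h_26 = 2·1 + 0·3 + 1·2 = 4
h_27 = 2·4 + 0·1 + 1·3 = 1
h_28 = 2·1 + 0·4 + 1·1 = 3
h_29 = 2·3 + 0·1 + 1·4 = 0
h_30 = 2·0 + 0·3 + 1·1 = 1
h_31 = 2·1 + 0·0 + 1·3 = 0
h_32 = 2·0 + 0·1 + 1·0 = 0
h_33 = 2·0 + 0·0 + 1·1 = 1
(h_31, h_32, h_33) = (0, 0, 1) = (h_0, h_1, h_2), so the sequence has period 31.
114 ≡ 21 (mod 31), hence h_114 = h_21 = 4.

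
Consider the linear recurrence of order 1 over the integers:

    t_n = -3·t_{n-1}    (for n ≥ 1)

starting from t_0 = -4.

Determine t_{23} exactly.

376572715308

t_1 = -3·-4 = 12
t_2 = -3·12 = -36
t_3 = -3·-36 = 108
t_4 = -3·108 = -324
t_5 = -3·-324 = 972
t_6 = -3·972 = -2916
t_7 = -3·-2916 = 8748
t_8 = -3·8748 = -26244
t_9 = -3·-26244 = 78732
t_10 = -3·78732 = -236196
t_11 = -3·-236196 = 708588
t_12 = -3·708588 = -2125764
t_13 = -3·-2125764 = 6377292
t_14 = -3·6377292 = -19131876
t_15 = -3·-19131876 = 57395628
t_16 = -3·57395628 = -172186884
t_17 = -3·-172186884 = 516560652
t_18 = -3·516560652 = -1549681956
t_19 = -3·-1549681956 = 4649045868
t_20 = -3·4649045868 = -13947137604
t_21 = -3·-13947137604 = 41841412812
t_22 = -3·41841412812 = -125524238436
t_23 = -3·-125524238436 = 376572715308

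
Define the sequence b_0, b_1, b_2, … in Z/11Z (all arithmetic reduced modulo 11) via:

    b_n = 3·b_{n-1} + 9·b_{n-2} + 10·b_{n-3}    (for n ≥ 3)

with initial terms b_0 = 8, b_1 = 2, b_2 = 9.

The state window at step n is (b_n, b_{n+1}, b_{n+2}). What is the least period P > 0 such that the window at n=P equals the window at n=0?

30

n=0: window = (8, 2, 9)
n=1: window = (2, 9, 4)
n=2: window = (9, 4, 3)
n=3: window = (4, 3, 3)
n=4: window = (3, 3, 10)
n=5: window = (3, 10, 10)
n=6: window = (10, 10, 7)
n=7: window = (10, 7, 2)
n=8: window = (7, 2, 4)
n=9: window = (2, 4, 1)
n=10: window = (4, 1, 4)
n=11: window = (1, 4, 6)
n=12: window = (4, 6, 9)
n=13: window = (6, 9, 0)
n=14: window = (9, 0, 9)
n=15: window = (0, 9, 7)
n=16: window = (9, 7, 3)
n=17: window = (7, 3, 8)
n=18: window = (3, 8, 0)
n=19: window = (8, 0, 3)
n=20: window = (0, 3, 1)
n=21: window = (3, 1, 8)
n=22: window = (1, 8, 8)
n=23: window = (8, 8, 7)
n=24: window = (8, 7, 8)
n=25: window = (7, 8, 2)
n=26: window = (8, 2, 5)
n=27: window = (2, 5, 3)
n=28: window = (5, 3, 8)
n=29: window = (3, 8, 2)
n=30: window = (8, 2, 9)
window at n=30 equals window at n=0 → period = 30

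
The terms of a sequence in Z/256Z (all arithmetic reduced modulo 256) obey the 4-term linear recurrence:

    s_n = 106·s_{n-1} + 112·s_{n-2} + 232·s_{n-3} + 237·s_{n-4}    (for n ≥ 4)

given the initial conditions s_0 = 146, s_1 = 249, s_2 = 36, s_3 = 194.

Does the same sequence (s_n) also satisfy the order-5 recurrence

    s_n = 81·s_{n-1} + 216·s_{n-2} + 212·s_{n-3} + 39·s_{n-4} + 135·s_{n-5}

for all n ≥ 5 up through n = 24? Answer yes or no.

no

Terms s_0..s_24: 146, 249, 36, 194, 230, 65, 174, 134, 114, 177, 176, 174, 254, 169, 186, 58, 178, 25, 252, 74, 86, 129, 102, 30, 146
n=5: candidate gives 51, actual s_5 = 65 ✗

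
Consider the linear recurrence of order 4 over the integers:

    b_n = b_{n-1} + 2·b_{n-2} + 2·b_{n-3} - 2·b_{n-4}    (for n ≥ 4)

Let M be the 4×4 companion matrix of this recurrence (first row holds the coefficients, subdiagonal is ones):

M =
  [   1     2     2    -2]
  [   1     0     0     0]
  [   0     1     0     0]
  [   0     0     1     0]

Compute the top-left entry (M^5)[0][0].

(M^5)[0][0] is the top entry after applying M 5 times to the unit state (1, 0, 0, 0). Equivalently it is h_{8} for the auxiliary sequence (h_n) obeying the same recurrence with h_3 = 1 and h_i = 0 for 0 ≤ i < 3:
h_4 = 1·1 + 2·0 + 2·0 + -2·0 = 1
h_5 = 1·1 + 2·1 + 2·0 + -2·0 = 3
h_6 = 1·3 + 2·1 + 2·1 + -2·0 = 7
h_7 = 1·7 + 2·3 + 2·1 + -2·1 = 13
h_8 = 1·13 + 2·7 + 2·3 + -2·1 = 31

31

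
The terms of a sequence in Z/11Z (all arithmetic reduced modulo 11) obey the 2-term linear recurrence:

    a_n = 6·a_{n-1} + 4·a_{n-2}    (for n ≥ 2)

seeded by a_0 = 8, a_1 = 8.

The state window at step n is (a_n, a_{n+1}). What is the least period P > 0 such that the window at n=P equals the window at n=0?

n=0: window = (8, 8)
n=1: window = (8, 3)
n=2: window = (3, 6)
n=3: window = (6, 4)
n=4: window = (4, 4)
n=5: window = (4, 7)
n=6: window = (7, 3)
n=7: window = (3, 2)
n=8: window = (2, 2)
n=9: window = (2, 9)
n=10: window = (9, 7)
n=11: window = (7, 1)
n=12: window = (1, 1)
n=13: window = (1, 10)
n=14: window = (10, 9)
n=15: window = (9, 6)
n=16: window = (6, 6)
n=17: window = (6, 5)
n=18: window = (5, 10)
n=19: window = (10, 3)
n=20: window = (3, 3)
n=21: window = (3, 8)
n=22: window = (8, 5)
n=23: window = (5, 7)
n=24: window = (7, 7)
n=25: window = (7, 4)
n=26: window = (4, 8)
n=27: window = (8, 9)
n=28: window = (9, 9)
n=29: window = (9, 2)
n=30: window = (2, 4)
n=31: window = (4, 10)
n=32: window = (10, 10)
n=33: window = (10, 1)
n=34: window = (1, 2)
n=35: window = (2, 5)
n=36: window = (5, 5)
n=37: window = (5, 6)
n=38: window = (6, 1)
n=39: window = (1, 8)
n=40: window = (8, 8)
window at n=40 equals window at n=0 → period = 40

40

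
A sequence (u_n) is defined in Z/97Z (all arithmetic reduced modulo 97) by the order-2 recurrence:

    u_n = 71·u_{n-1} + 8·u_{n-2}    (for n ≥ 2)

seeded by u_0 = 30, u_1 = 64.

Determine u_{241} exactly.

29

u_2 = 71·64 + 8·30 = 31
u_3 = 71·31 + 8·64 = 94
u_4 = 71·94 + 8·31 = 35
u_5 = 71·35 + 8·94 = 36
u_6 = 71·36 + 8·35 = 23
u_7 = 71·23 + 8·36 = 78
Continuing the recurrence:
  u_8 = 96;  u_9 = 68;  u_10 = 67;  u_11 = 63;  u_12 = 62;  u_13 = 56
  u_14 = 10;  u_15 = 91;  u_16 = 42;  u_17 = 24;  u_18 = 3;  u_19 = 17
  u_20 = 67;  u_21 = 43;  u_22 = 0;  u_23 = 53;  u_24 = 77;  u_25 = 71
  u_26 = 31;  u_27 = 53;  u_28 = 34;  u_29 = 25;  u_30 = 10;  u_31 = 37
  u_32 = 88;  u_33 = 45;  u_34 = 19;  u_35 = 60;  u_36 = 47;  u_37 = 34
  u_38 = 74;  u_39 = 94;  u_40 = 88;  u_41 = 16;  u_42 = 94;  u_43 = 12
  u_44 = 52;  u_45 = 5;  u_46 = 92;  u_47 = 73;  u_48 = 2;  u_49 = 47
  u_50 = 55;  u_51 = 13;  u_52 = 5;  u_53 = 71;  u_54 = 37;  u_55 = 91
  u_56 = 64;  u_57 = 34;  u_58 = 16;  u_59 = 50;  u_60 = 89;  u_61 = 26
  u_62 = 36;  u_63 = 48;  u_64 = 10;  u_65 = 27;  u_66 = 57;  u_67 = 92
  u_68 = 4;  u_69 = 50;  u_70 = 90;  u_71 = 0;  u_72 = 41;  u_73 = 1
  u_74 = 11;  u_75 = 13;  u_76 = 41;  u_77 = 8;  u_78 = 23;  u_79 = 48
  u_80 = 3;  u_81 = 15;  u_82 = 22;  u_83 = 33;  u_84 = 94;  u_85 = 51
  u_86 = 8;  u_87 = 6;  u_88 = 5;  u_89 = 15;  u_90 = 38;  u_91 = 5
  u_92 = 77;  u_93 = 75;  u_94 = 24;  u_95 = 73;  u_96 = 40;  u_97 = 29
  u_98 = 51;  u_99 = 70;  u_100 = 43;  u_101 = 24;  u_102 = 11;  u_103 = 3
  u_104 = 10;  u_105 = 55;  u_106 = 8;  u_107 = 38;  u_108 = 46;  u_109 = 78
  u_110 = 86;  u_111 = 37;  u_112 = 17;  u_113 = 48;  u_114 = 52;  u_115 = 2
  u_116 = 73;  u_117 = 58;  u_118 = 46;  u_119 = 44;  u_120 = 0;  u_121 = 61
  u_122 = 63;  u_123 = 14;  u_124 = 43;  u_125 = 61;  u_126 = 19;  u_127 = 91
  u_128 = 17;  u_129 = 92;  u_130 = 72;  u_131 = 28;  u_132 = 42;  u_133 = 5
  u_134 = 12;  u_135 = 19;  u_136 = 87;  u_137 = 24;  u_138 = 72;  u_139 = 66
  u_140 = 24;  u_141 = 1;  u_142 = 69;  u_143 = 57;  u_144 = 40;  u_145 = 95
  u_146 = 81;  u_147 = 12;  u_148 = 45;  u_149 = 90;  u_150 = 57;  u_151 = 14
  u_152 = 92;  u_153 = 48;  u_154 = 70;  u_155 = 19;  u_156 = 66;  u_157 = 85
  u_158 = 64;  u_159 = 83;  u_160 = 3;  u_161 = 4;  u_162 = 17;  u_163 = 75
  u_164 = 29;  u_165 = 40;  u_166 = 65;  u_167 = 85;  u_168 = 56;  u_169 = 0
  u_170 = 60;  u_171 = 89;  u_172 = 9;  u_173 = 90;  u_174 = 60;  u_175 = 33
  u_176 = 10;  u_177 = 4;  u_178 = 73;  u_179 = 74;  u_180 = 18;  u_181 = 27
  u_182 = 24;  u_183 = 77;  u_184 = 33;  u_185 = 49;  u_186 = 57;  u_187 = 74
  u_188 = 84;  u_189 = 57;  u_190 = 63;  u_191 = 79;  u_192 = 2;  u_193 = 95
  u_194 = 68;  u_195 = 59;  u_196 = 77;  u_197 = 22;  u_198 = 44;  u_199 = 2
  u_200 = 9;  u_201 = 73;  u_202 = 17;  u_203 = 45;  u_204 = 33;  u_205 = 84
  u_206 = 20;  u_207 = 55;  u_208 = 88;  u_209 = 92;  u_210 = 58;  u_211 = 4
  u_212 = 69;  u_213 = 81;  u_214 = 95;  u_215 = 21;  u_216 = 20;  u_217 = 36
  u_218 = 0;  u_219 = 94;  u_220 = 78;  u_221 = 82;  u_222 = 44;  u_223 = 94
  u_224 = 42;  u_225 = 48;  u_226 = 58;  u_227 = 40;  u_228 = 6;  u_229 = 67
  u_230 = 52;  u_231 = 57;  u_232 = 1;  u_233 = 42;  u_234 = 80;  u_235 = 2
  u_236 = 6;  u_237 = 54;  u_238 = 2;  u_239 = 89
u_240 = 71·89 + 8·2 = 30
u_241 = 71·30 + 8·89 = 29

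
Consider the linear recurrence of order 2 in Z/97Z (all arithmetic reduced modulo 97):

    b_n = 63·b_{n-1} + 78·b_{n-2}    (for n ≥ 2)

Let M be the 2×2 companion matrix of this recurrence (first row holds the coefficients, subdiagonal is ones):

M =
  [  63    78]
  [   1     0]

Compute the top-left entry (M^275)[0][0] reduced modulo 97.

(M^275)[0][0] is the top entry after applying M 275 times to the unit state (1, 0). Equivalently it is h_{276} for the auxiliary sequence (h_n) obeying the same recurrence with h_1 = 1 and h_i = 0 for 0 ≤ i < 1:
h_2 = 63·1 + 78·0 = 63
h_3 = 63·63 + 78·1 = 70
h_4 = 63·70 + 78·63 = 12
h_5 = 63·12 + 78·70 = 8
h_6 = 63·8 + 78·12 = 82
h_7 = 63·82 + 78·8 = 67
Continuing the recurrence:
  h_8 = 44;  h_9 = 44;  h_10 = 93;  h_11 = 76;  h_12 = 14;  h_13 = 20
  h_14 = 24;  h_15 = 65;  h_16 = 50;  h_17 = 72;  h_18 = 94;  h_19 = 92
  h_20 = 33;  h_21 = 40;  h_22 = 50;  h_23 = 62;  h_24 = 46;  h_25 = 71
  h_26 = 10;  h_27 = 57;  h_28 = 6;  h_29 = 71;  h_30 = 91;  h_31 = 19
  h_32 = 50;  h_33 = 73;  h_34 = 60;  h_35 = 65;  h_36 = 45;  h_37 = 48
  h_38 = 35;  h_39 = 32;  h_40 = 90;  h_41 = 18;  h_42 = 6;  h_43 = 36
  h_44 = 20;  h_45 = 91;  h_46 = 18;  h_47 = 84;  h_48 = 3;  h_49 = 48
  h_50 = 57;  h_51 = 60;  h_52 = 78;  h_53 = 88;  h_54 = 85;  h_55 = 94
  h_56 = 39;  h_57 = 89;  h_58 = 16;  h_59 = 93;  h_60 = 26;  h_61 = 65
  h_62 = 12;  h_63 = 6;  h_64 = 53;  h_65 = 24;  h_66 = 20;  h_67 = 28
  h_68 = 26;  h_69 = 39;  h_70 = 23;  h_71 = 29;  h_72 = 32;  h_73 = 10
  h_74 = 22;  h_75 = 32;  h_76 = 46;  h_77 = 59;  h_78 = 30;  h_79 = 90
  h_80 = 56;  h_81 = 72;  h_82 = 77;  h_83 = 88;  h_84 = 7;  h_85 = 30
  h_86 = 11;  h_87 = 26;  h_88 = 71;  h_89 = 2;  h_90 = 38;  h_91 = 28
  h_92 = 72;  h_93 = 27;  h_94 = 42;  h_95 = 96;  h_96 = 12;  h_97 = 96
  h_98 = 0;  h_99 = 19;  h_100 = 33;  h_101 = 69;  h_102 = 34;  h_103 = 55
  h_104 = 6;  h_105 = 12;  h_106 = 60;  h_107 = 60;  h_108 = 21;  h_109 = 86
  h_110 = 72;  h_111 = 89;  h_112 = 68;  h_113 = 71;  h_114 = 77;  h_115 = 10
  h_116 = 40;  h_117 = 2;  h_118 = 45;  h_119 = 81;  h_120 = 77;  h_121 = 14
  h_122 = 1;  h_123 = 88;  h_124 = 93;  h_125 = 16;  h_126 = 17;  h_127 = 88
  h_128 = 80;  h_129 = 70;  h_130 = 77;  h_131 = 29;  h_132 = 73;  h_133 = 71
  h_134 = 79;  h_135 = 39;  h_136 = 83;  h_137 = 26;  h_138 = 61;  h_139 = 51
  h_140 = 17;  h_141 = 5;  h_142 = 89;  h_143 = 80;  h_144 = 51;  h_145 = 44
  h_146 = 57;  h_147 = 39;  h_148 = 16;  h_149 = 73;  h_150 = 27;  h_151 = 23
  h_152 = 63;  h_153 = 40;  h_154 = 62;  h_155 = 42;  h_156 = 13;  h_157 = 21
  h_158 = 9;  h_159 = 71;  h_160 = 34;  h_161 = 17;  h_162 = 37;  h_163 = 68
  h_164 = 89;  h_165 = 47;  h_166 = 9;  h_167 = 62;  h_168 = 49;  h_169 = 66
  h_170 = 26;  h_171 = 93;  h_172 = 30;  h_173 = 26;  h_174 = 1;  h_175 = 54
  h_176 = 85;  h_177 = 61;  h_178 = 94;  h_179 = 10;  h_180 = 8;  h_181 = 23
  h_182 = 36;  h_183 = 85;  h_184 = 15;  h_185 = 9;  h_186 = 88;  h_187 = 38
  h_188 = 43;  h_189 = 47;  h_190 = 10;  h_191 = 28;  h_192 = 22;  h_193 = 78
  h_194 = 34;  h_195 = 78;  h_196 = 0;  h_197 = 70;  h_198 = 45;  h_199 = 50
  h_200 = 64;  h_201 = 75;  h_202 = 17;  h_203 = 34;  h_204 = 73;  h_205 = 73
  h_206 = 11;  h_207 = 82;  h_208 = 10;  h_209 = 42;  h_210 = 31;  h_211 = 88
  h_212 = 8;  h_213 = 93;  h_214 = 81;  h_215 = 38;  h_216 = 79;  h_217 = 84
  h_218 = 8;  h_219 = 72;  h_220 = 19;  h_221 = 23;  h_222 = 21;  h_223 = 13
  h_224 = 32;  h_225 = 23;  h_226 = 65;  h_227 = 69;  h_228 = 8;  h_229 = 66
  h_230 = 29;  h_231 = 88;  h_232 = 46;  h_233 = 62;  h_234 = 25;  h_235 = 9
  h_236 = 92;  h_237 = 96;  h_238 = 32;  h_239 = 95;  h_240 = 42;  h_241 = 65
  h_242 = 96;  h_243 = 60;  h_244 = 16;  h_245 = 62;  h_246 = 13;  h_247 = 29
  h_248 = 28;  h_249 = 49;  h_250 = 33;  h_251 = 81;  h_252 = 14;  h_253 = 22
  h_254 = 53;  h_255 = 11;  h_256 = 74;  h_257 = 88;  h_258 = 64;  h_259 = 32
  h_260 = 24;  h_261 = 31;  h_262 = 42;  h_263 = 20;  h_264 = 74;  h_265 = 14
  h_266 = 58;  h_267 = 90;  h_268 = 9;  h_269 = 21;  h_270 = 85;  h_271 = 9
  h_272 = 19;  h_273 = 56;  h_274 = 63
h_275 = 63·63 + 78·56 = 92
h_276 = 63·92 + 78·63 = 40

40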